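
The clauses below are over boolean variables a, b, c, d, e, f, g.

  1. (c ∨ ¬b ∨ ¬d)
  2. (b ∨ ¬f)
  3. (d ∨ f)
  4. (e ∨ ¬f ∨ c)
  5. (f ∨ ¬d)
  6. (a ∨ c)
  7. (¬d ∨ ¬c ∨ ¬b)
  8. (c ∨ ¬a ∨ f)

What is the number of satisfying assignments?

10

Case analysis on c and f:
  c=1, f=1: forces b=1; d=0; a, e, g free → 2^3 = 8.
  c=1, f=0: a clause becomes empty — 0.
  c=0, f=1: remaining (a,b,d,e,g) ∈ {(1,1,0,1,0); (1,1,0,1,1)} — 2.
  c=0, f=0: a clause becomes empty — 0.
Total: 8 + 0 + 2 + 0 = 10.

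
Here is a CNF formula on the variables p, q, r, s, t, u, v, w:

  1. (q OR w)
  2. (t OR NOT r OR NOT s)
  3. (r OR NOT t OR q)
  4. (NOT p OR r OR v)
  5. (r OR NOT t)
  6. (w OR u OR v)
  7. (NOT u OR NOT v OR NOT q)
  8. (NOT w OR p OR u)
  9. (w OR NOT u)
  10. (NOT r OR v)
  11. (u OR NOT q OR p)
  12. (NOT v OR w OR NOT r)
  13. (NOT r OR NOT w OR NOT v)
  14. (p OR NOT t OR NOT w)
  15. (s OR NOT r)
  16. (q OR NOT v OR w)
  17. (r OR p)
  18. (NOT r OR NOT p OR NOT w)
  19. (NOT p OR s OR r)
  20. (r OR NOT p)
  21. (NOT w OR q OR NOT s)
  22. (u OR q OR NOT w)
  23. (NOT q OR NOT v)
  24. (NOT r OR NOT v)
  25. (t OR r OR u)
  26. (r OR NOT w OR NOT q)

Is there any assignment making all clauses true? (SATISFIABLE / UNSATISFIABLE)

r = True:
  propagation gives v=True; an empty clause results — contradiction.
r = False:
  propagation gives t=False, p=True; an empty clause results — contradiction.
Every branch closes, so no satisfying assignment exists.

UNSATISFIABLE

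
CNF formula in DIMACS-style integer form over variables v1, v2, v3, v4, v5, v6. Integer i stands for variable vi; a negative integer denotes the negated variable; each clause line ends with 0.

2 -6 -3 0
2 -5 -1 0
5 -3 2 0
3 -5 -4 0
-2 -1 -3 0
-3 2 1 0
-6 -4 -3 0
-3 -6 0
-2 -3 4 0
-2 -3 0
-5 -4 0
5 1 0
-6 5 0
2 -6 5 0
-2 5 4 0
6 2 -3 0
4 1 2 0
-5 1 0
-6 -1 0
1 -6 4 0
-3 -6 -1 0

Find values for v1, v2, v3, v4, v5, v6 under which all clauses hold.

v1 = True, v2 = True, v3 = False, v4 = True, v5 = False, v6 = False

Branch on v1: take v1 = True.
  then v6 is forced to False.
The remaining clauses are satisfied by v2 = True, v3 = False, v4 = True, v5 = False.
Every clause has at least one true literal under this assignment.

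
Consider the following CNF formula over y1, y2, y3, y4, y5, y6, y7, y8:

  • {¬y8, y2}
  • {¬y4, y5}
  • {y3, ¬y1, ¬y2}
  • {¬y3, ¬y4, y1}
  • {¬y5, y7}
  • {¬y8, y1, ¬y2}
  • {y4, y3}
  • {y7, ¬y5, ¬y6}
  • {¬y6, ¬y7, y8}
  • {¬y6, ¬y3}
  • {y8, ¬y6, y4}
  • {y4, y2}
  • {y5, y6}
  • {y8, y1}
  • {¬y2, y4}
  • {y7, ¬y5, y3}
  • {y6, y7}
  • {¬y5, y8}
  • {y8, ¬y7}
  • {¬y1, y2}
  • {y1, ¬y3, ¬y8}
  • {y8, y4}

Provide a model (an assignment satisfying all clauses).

y1=True, y2=True, y3=True, y4=True, y5=True, y6=False, y7=True, y8=True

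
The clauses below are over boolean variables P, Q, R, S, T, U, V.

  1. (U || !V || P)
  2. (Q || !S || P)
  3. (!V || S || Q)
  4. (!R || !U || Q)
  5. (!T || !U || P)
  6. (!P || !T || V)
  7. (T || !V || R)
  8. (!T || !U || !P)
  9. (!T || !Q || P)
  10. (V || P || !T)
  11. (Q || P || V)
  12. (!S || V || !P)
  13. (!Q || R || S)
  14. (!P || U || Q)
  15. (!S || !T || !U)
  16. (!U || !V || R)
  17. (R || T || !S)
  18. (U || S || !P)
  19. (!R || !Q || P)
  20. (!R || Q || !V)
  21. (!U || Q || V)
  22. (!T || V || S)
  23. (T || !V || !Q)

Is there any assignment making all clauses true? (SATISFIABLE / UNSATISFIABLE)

SATISFIABLE

Branch on P: take P = True.
Try Q = True.
For the remaining variables, R = False, S = True, T = True, U = False, V = True works.
So P = True, Q = True, R = False, S = True, T = True, U = False, V = True is a satisfying assignment.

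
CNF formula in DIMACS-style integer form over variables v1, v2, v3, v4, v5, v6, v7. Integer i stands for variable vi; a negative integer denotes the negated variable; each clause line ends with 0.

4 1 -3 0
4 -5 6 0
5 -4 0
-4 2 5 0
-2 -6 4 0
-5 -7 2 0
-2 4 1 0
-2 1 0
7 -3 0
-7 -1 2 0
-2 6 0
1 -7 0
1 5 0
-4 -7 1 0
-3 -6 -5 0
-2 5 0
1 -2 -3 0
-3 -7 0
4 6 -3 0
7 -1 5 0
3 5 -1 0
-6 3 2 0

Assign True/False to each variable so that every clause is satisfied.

Set v1 = True and propagate.
The remaining clauses are satisfied by v2 = False, v3 = False, v4 = True, v5 = True, v6 = False, v7 = False.
Every clause has at least one true literal under this assignment.

v1=1, v2=0, v3=0, v4=1, v5=1, v6=0, v7=0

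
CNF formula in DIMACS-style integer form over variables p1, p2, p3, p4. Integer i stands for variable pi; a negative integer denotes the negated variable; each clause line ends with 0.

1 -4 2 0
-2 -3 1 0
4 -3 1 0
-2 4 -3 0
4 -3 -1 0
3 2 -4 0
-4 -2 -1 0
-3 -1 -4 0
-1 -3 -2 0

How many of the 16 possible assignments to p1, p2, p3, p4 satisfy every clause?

5

The models are:
  p1=0 p2=0 p3=0 p4=0
  p1=0 p2=1 p3=0 p4=0
  p1=0 p2=1 p3=0 p4=1
  p1=1 p2=0 p3=0 p4=0
  p1=1 p2=1 p3=0 p4=0
Count: 5.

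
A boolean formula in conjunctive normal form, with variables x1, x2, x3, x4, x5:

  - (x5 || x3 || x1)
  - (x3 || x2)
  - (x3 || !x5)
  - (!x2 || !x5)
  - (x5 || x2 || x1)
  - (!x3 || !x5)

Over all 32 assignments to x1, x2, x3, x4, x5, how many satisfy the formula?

Split on x5, then x3.
  x5=T, x3=T: a clause becomes empty — 0.
  x5=T, x3=F: a clause becomes empty — 0.
  x5=F, x3=T: x4 free; 3 ways for (x1,x2) × 2^1 = 6.
  x5=F, x3=F: remaining (x1,x2,x4) ∈ {(T,T,F); (T,T,T)} — 2.
Total: 0 + 0 + 6 + 2 = 8.

8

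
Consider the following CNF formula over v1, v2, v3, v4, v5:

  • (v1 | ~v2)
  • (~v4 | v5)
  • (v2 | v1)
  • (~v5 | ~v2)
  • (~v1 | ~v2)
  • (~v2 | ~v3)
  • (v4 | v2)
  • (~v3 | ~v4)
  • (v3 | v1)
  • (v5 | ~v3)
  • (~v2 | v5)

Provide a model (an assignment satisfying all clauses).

Set v1 = True and propagate.
  then v2 is forced to False.
  then v4 is forced to True.
  then v5 is forced to True.
  then v3 is forced to False.
Every clause has at least one true literal under this assignment.
Check each clause:
  1. (v1 | ~v2) — v1 is true.
  2. (v5 | ~v4) — v5 is true.
  3. (v1 | v2) — v1 is true.
  4. (~v5 | ~v2) — ~v2 is true.
  5. (~v2 | ~v1) — ~v2 is true.
  6. (~v3 | ~v2) — ~v3 is true.
  7. (v2 | v4) — v4 is true.
  8. (~v4 | ~v3) — ~v3 is true.
  9. (v1 | v3) — v1 is true.
  10. (v5 | ~v3) — v5 is true.
  11. (v5 | ~v2) — v5 is true.

v1=1, v2=0, v3=0, v4=1, v5=1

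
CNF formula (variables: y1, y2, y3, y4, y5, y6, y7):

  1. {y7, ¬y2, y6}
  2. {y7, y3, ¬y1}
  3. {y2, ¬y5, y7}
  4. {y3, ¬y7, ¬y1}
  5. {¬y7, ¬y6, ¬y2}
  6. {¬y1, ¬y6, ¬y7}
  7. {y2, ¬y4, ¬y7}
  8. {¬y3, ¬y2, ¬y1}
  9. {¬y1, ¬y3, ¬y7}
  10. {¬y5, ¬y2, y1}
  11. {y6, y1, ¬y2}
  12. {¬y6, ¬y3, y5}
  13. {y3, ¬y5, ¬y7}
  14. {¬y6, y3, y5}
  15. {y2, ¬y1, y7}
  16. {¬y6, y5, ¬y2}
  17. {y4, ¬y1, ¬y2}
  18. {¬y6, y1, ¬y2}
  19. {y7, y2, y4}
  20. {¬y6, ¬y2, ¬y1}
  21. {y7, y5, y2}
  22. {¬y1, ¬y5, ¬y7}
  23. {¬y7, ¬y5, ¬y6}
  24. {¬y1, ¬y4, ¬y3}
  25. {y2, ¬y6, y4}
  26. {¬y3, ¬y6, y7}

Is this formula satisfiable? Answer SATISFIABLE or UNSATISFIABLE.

SATISFIABLE

Branch on y1: take y1 = False.
Try y2 = False.
Branch on y3: take y3 = True.
The remaining clauses are satisfied by y4 = False, y5 = False, y6 = False, y7 = True.
So y1=False, y2=False, y3=True, y4=False, y5=False, y6=False, y7=True is a satisfying assignment.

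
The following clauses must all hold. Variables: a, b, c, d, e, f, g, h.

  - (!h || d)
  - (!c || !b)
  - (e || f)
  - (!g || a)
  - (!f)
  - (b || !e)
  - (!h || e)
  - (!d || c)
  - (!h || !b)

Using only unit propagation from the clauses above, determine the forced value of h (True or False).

(!f) is a unit clause: f = False.
(f || e) with f = False leaves only e, so e = True.
From (b || !e) and e = True: b = True.
In (!b || !c), !b is now false; !c must hold, so c = False.
In (!d || c), c is now false; !d must hold, so d = False.
(d || !h) with d = False leaves only !h, so h = False.

False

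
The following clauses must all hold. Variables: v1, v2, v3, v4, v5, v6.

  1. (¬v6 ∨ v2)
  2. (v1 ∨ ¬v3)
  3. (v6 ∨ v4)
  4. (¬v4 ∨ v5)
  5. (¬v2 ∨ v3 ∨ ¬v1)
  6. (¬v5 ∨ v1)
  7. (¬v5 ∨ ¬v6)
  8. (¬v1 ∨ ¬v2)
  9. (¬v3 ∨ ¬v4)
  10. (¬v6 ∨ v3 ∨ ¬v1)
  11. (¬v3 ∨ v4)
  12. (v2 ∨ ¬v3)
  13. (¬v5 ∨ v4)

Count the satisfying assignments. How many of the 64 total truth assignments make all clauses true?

2

The models are:
  v1=0 v2=1 v3=0 v4=0 v5=0 v6=1
  v1=1 v2=0 v3=0 v4=1 v5=1 v6=0
Count: 2.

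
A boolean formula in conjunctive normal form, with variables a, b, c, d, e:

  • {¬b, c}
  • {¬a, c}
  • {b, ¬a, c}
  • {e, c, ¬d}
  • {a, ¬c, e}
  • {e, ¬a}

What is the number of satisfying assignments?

Split on c, then a.
  c=T, a=T: remaining (b,d,e) ∈ {(F,F,T); (F,T,T); (T,F,T); (T,T,T)} — 4.
  c=T, a=F: remaining (b,d,e) ∈ {(F,F,T); (F,T,T); (T,F,T); (T,T,T)} — 4.
  c=F, a=T: a clause becomes empty — 0.
  c=F, a=F: remaining (b,d,e) ∈ {(F,F,F); (F,F,T); (F,T,T)} — 3.
Total: 4 + 4 + 0 + 3 = 11.

11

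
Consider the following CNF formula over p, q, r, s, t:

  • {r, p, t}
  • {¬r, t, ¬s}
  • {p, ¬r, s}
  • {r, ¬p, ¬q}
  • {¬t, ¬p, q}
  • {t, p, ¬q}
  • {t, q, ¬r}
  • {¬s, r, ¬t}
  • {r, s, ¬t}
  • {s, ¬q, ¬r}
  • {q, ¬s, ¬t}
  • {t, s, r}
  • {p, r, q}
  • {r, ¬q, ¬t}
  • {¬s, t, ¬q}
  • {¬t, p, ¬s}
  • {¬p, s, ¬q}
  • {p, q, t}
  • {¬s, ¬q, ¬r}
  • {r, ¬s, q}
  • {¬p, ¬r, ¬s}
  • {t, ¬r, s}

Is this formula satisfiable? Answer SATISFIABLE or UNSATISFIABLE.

r = True:
  s = True:
    propagation gives t=True, q=True; an empty clause results — contradiction.
  s = False:
    propagation gives p=True, q=False, t=False; an empty clause results — contradiction.
r = False:
  t = True:
    propagation gives s=False; an empty clause results — contradiction.
  t = False:
    propagation gives p=True, q=False, s=True; an empty clause results — contradiction.
Every branch closes, so no satisfying assignment exists.

UNSATISFIABLE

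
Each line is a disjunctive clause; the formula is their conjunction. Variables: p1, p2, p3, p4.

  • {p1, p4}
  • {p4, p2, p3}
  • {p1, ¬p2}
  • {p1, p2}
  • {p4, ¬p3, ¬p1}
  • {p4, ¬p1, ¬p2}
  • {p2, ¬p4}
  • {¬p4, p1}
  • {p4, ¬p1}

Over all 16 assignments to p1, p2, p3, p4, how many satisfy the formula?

Satisfying assignments:
  p1=T p2=T p3=F p4=T
  p1=T p2=T p3=T p4=T
That's 2 in total.

2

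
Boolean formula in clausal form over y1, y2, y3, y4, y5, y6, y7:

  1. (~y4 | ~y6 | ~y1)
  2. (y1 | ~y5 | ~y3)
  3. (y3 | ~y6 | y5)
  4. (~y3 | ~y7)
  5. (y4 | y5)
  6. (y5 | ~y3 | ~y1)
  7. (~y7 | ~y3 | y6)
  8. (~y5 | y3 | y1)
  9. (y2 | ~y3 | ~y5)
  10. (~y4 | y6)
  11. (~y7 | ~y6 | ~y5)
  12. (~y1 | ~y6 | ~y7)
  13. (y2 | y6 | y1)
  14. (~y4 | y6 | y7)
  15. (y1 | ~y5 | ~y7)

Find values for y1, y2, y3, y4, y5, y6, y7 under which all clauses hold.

y1=True  y2=False  y3=False  y4=False  y5=True  y6=False  y7=False

Set y1 = True and propagate.
Try y2 = False.
Branch on y3: take y3 = False.
The remaining clauses are satisfied by y4 = False, y5 = True, y6 = False, y7 = False.
Every clause has at least one true literal under this assignment.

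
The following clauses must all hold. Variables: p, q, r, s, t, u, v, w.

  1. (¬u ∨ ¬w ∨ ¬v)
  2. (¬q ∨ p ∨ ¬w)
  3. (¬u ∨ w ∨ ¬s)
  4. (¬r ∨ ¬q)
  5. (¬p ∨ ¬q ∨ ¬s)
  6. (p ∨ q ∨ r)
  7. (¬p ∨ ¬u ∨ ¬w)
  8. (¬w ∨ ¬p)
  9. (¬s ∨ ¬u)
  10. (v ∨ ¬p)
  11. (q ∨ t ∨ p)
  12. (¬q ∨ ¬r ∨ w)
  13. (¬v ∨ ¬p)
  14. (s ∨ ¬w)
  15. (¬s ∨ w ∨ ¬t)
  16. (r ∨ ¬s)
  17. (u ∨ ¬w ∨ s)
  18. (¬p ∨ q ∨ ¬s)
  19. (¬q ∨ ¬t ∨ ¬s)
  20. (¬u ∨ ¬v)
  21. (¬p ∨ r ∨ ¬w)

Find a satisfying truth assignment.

Set p = False and propagate.
The remaining clauses are satisfied by q = True, r = False, s = False, t = False, u = False, v = False, w = False.
Every clause has at least one true literal under this assignment.

p=False  q=True  r=False  s=False  t=False  u=False  v=False  w=False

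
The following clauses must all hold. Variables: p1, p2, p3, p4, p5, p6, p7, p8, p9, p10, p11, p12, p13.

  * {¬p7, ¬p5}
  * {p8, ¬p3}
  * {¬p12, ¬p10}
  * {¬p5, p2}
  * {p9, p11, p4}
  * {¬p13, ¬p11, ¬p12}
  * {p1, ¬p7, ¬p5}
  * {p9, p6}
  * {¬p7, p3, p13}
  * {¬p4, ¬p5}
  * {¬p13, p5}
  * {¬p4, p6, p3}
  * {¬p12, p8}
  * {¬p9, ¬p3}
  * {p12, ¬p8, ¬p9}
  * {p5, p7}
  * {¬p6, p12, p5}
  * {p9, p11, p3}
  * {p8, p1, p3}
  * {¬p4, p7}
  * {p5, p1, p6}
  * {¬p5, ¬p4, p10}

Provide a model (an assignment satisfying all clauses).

p1 = True, p2 = False, p3 = True, p4 = True, p5 = False, p6 = True, p7 = True, p8 = True, p9 = False, p10 = False, p11 = True, p12 = True, p13 = False

p1 occurs only positively in the remaining clauses — set p1 = True.
Try p2 = False.
  then p5 is forced to False.
  then p13 is forced to False.
  then p7 is forced to True.
  then p3 is forced to True.
  then p8 is forced to True.
  then p9 is forced to False.
  then p6 is forced to True.
  then p12 is forced to True.
  then p10 is forced to False.
The remaining clauses are satisfied by p4 = True, p11 = True.
Check each clause:
  1. {¬p5, ¬p7} — ¬p5 is true.
  2. {¬p3, p8} — p8 is true.
  3. {¬p12, ¬p10} — ¬p10 is true.
  4. {p2, ¬p5} — ¬p5 is true.
  5. {p11, p4, p9} — p11 is true.
  6. {¬p11, ¬p13, ¬p12} — ¬p13 is true.
  7. {¬p7, p1, ¬p5} — p1 is true.
  8. {p6, p9} — p6 is true.
  9. {p13, ¬p7, p3} — p3 is true.
  10. {¬p5, ¬p4} — ¬p5 is true.
  11. {¬p13, p5} — ¬p13 is true.
  12. {¬p4, p6, p3} — p3 is true.
  13. {¬p12, p8} — p8 is true.
  14. {¬p3, ¬p9} — ¬p9 is true.
  15. {¬p8, p12, ¬p9} — p12 is true.
  16. {p7, p5} — p7 is true.
  17. {¬p6, p12, p5} — p12 is true.
  18. {p9, p3, p11} — p3 is true.
  19. {p8, p3, p1} — p8 is true.
  20. {¬p4, p7} — p7 is true.
  21. {p6, p5, p1} — p1 is true.
  22. {¬p5, ¬p4, p10} — ¬p5 is true.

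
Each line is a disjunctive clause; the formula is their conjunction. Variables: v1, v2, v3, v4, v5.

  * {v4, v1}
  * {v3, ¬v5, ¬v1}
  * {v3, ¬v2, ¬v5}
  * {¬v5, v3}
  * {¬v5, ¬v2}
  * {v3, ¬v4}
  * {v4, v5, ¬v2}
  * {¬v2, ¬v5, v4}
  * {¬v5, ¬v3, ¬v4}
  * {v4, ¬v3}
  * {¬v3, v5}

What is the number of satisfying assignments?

1

Satisfying assignments:
  v1=T v2=F v3=F v4=F v5=F
Count: 1.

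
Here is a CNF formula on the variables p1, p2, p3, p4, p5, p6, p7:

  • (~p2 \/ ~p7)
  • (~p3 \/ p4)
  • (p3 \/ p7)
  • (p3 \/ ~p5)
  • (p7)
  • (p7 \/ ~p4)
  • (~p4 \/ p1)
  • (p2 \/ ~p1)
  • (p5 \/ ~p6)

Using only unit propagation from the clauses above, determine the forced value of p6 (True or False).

False

(p7) is a unit clause: p7 = True.
(~p7 \/ ~p2) with p7 = True leaves only ~p2, so p2 = False.
(p2 \/ ~p1) with p2 = False leaves only ~p1, so p1 = False.
(~p4 \/ p1): since p1 = False, the clause reduces to (~p4). p4 = False.
In (~p3 \/ p4), p4 is now false; ~p3 must hold, so p3 = False.
(~p5 \/ p3): since p3 = False, the clause reduces to (~p5). p5 = False.
(p5 \/ ~p6) with p5 = False leaves only ~p6, so p6 = False.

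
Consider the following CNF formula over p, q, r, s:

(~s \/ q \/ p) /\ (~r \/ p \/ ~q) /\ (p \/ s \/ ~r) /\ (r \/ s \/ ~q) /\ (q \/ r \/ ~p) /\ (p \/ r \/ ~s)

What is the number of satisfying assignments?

6

Satisfying assignments:
  p=F q=F r=F s=F
  p=T q=F r=T s=F
  p=T q=F r=T s=T
  p=T q=T r=F s=T
  p=T q=T r=T s=F
  p=T q=T r=T s=T
Count: 6.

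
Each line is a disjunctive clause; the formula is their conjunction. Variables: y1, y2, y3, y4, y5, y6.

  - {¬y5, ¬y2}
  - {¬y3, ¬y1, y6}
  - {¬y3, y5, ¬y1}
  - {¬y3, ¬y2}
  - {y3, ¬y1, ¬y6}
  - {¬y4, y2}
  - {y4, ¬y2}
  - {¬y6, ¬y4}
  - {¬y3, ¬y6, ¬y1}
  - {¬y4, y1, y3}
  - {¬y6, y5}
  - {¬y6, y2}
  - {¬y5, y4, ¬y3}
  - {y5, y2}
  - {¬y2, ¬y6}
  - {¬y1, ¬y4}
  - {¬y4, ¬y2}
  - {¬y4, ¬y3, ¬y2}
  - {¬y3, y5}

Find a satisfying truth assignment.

y1 = T, y2 = F, y3 = F, y4 = F, y5 = T, y6 = F

Check each clause:
  1. {¬y2, ¬y5} — ¬y2 is true.
  2. {¬y1, y6, ¬y3} — ¬y3 is true.
  3. {¬y1, ¬y3, y5} — ¬y3 is true.
  4. {¬y2, ¬y3} — ¬y3 is true.
  5. {¬y6, y3, ¬y1} — ¬y6 is true.
  6. {¬y4, y2} — ¬y4 is true.
  7. {¬y2, y4} — ¬y2 is true.
  8. {¬y6, ¬y4} — ¬y6 is true.
  9. {¬y6, ¬y3, ¬y1} — ¬y6 is true.
  10. {y3, y1, ¬y4} — y1 is true.
  11. {¬y6, y5} — ¬y6 is true.
  12. {¬y6, y2} — ¬y6 is true.
  13. {¬y3, y4, ¬y5} — ¬y3 is true.
  14. {y2, y5} — y5 is true.
  15. {¬y6, ¬y2} — ¬y6 is true.
  16. {¬y4, ¬y1} — ¬y4 is true.
  17. {¬y4, ¬y2} — ¬y4 is true.
  18. {¬y2, ¬y4, ¬y3} — ¬y4 is true.
  19. {y5, ¬y3} — ¬y3 is true.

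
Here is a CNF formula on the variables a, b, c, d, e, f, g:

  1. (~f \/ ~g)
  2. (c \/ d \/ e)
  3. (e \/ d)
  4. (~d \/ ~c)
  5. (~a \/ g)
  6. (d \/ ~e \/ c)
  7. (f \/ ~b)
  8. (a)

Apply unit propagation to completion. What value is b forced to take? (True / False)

False

(a) stands alone — a = True.
In (~a \/ g), ~a is now false; g must hold, so g = True.
From (~f \/ ~g) and g = True: f = False.
In (~b \/ f), f is now false; ~b must hold, so b = False.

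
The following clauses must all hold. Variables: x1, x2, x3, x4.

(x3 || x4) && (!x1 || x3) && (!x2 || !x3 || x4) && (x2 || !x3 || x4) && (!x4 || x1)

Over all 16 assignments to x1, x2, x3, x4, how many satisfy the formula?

2

The models are:
  x1=1 x2=0 x3=1 x4=1
  x1=1 x2=1 x3=1 x4=1
That's 2 in total.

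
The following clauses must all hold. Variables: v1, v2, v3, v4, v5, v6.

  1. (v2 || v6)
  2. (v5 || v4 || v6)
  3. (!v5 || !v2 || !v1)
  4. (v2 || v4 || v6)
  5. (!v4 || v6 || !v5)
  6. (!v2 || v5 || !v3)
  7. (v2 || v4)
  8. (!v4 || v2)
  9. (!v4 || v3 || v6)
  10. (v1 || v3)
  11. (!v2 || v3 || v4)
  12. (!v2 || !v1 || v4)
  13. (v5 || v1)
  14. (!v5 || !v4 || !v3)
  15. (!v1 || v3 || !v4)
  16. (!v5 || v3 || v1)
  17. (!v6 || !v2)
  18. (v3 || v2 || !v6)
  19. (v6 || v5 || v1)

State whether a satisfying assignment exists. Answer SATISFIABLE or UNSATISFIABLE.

Try v1 = False.
  then v3 is forced to True.
  then v5 is forced to True.
  then v4 is forced to False.
  then v2 is forced to True.
  then v6 is forced to False.
Every clause has at least one true literal under this assignment.
So v1 = F, v2 = T, v3 = T, v4 = F, v5 = T, v6 = F is a satisfying assignment.

SATISFIABLE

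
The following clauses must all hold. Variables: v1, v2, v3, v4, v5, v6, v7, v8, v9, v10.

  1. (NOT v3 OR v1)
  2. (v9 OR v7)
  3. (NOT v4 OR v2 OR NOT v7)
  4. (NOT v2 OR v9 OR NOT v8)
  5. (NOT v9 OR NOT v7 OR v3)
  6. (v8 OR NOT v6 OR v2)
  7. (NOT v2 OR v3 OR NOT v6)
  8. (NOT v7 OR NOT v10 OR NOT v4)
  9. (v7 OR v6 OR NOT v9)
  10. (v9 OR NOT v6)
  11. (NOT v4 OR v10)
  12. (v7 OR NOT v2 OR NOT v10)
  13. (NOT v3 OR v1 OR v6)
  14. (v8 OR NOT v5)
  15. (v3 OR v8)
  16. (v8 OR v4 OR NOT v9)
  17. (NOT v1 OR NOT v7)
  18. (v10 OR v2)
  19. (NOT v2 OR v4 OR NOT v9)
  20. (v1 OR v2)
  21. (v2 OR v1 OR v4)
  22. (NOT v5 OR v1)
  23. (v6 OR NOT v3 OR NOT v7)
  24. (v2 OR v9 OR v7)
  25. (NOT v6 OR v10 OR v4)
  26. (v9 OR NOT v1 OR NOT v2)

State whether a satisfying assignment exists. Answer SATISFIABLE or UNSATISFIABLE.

Set v1 = True and propagate.
  then v7 is forced to False.
  then v9 is forced to True.
  then v6 is forced to True.
Try v2 = False.
  then v8 is forced to True.
  then v10 is forced to True.
v3, v4, v5 are now unconstrained; take v3 = True, v4 = True, v5 = True.
So v1=1, v2=0, v3=1, v4=1, v5=1, v6=1, v7=0, v8=1, v9=1, v10=1 is a satisfying assignment.

SATISFIABLE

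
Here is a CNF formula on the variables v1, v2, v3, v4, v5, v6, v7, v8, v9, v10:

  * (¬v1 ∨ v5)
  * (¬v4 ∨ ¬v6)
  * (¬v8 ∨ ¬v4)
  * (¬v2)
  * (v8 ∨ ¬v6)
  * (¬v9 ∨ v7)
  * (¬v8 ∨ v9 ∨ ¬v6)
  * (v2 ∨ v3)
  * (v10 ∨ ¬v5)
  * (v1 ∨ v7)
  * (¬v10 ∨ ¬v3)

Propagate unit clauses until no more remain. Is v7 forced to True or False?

(¬v2) is a unit clause: v2 = False.
From (v2 ∨ v3) and v2 = False: v3 = True.
(¬v10 ∨ ¬v3) with v3 = True leaves only ¬v10, so v10 = False.
(v10 ∨ ¬v5): since v10 = False, the clause reduces to (¬v5). v5 = False.
(¬v1 ∨ v5) with v5 = False leaves only ¬v1, so v1 = False.
(v1 ∨ v7): since v1 = False, the clause reduces to (v7). v7 = True.

True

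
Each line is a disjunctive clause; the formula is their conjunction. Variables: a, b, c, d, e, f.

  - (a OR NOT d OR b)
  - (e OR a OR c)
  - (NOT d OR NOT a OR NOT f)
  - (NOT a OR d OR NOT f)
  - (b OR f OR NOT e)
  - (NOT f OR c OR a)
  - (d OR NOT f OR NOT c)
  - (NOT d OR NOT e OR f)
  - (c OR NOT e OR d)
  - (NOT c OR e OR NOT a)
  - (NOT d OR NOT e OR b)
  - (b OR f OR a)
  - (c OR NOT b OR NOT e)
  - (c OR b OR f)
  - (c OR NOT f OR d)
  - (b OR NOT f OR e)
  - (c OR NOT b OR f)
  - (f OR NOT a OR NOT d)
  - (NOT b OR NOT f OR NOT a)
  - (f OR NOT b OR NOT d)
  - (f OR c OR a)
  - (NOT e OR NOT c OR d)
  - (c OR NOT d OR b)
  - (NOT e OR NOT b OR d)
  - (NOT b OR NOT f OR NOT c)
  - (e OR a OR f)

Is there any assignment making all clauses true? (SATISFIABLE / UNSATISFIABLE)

UNSATISFIABLE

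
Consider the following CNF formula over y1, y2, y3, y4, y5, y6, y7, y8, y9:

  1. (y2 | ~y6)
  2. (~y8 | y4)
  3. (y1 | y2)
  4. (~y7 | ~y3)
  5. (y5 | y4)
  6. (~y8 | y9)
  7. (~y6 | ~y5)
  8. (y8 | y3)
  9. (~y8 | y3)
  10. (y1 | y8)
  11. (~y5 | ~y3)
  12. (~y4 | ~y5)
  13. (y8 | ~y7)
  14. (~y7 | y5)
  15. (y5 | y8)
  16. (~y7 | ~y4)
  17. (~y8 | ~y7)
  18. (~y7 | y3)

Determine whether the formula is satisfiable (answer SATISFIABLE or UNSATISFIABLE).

y1 occurs only positively in the remaining clauses — set y1 = True.
y2 occurs only positively in the remaining clauses — set y2 = True.
Try y3 = True.
  then y7 is forced to False.
  then y5 is forced to False.
  then y4 is forced to True.
  then y8 is forced to True.
  then y9 is forced to True.
y6 is now unconstrained; take y6 = False.
Every clause has at least one true literal under this assignment.
So y1=1, y2=1, y3=1, y4=1, y5=0, y6=0, y7=0, y8=1, y9=1 is a satisfying assignment.

SATISFIABLE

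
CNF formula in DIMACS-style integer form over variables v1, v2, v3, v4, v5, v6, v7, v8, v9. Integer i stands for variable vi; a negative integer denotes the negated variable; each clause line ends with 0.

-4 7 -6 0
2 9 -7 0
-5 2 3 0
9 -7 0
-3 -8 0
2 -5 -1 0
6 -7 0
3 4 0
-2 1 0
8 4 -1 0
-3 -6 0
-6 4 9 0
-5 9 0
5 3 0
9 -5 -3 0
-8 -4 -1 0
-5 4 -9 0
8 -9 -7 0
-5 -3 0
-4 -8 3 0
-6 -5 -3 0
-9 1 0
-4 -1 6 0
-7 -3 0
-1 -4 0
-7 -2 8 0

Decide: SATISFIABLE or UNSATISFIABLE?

SATISFIABLE

Try v1 = False.
  then v2 is forced to False.
  then v9 is forced to False.
  then v7 is forced to False.
  then v5 is forced to False.
  then v3 is forced to True.
  then v8 is forced to False.
  then v6 is forced to False.
v4 is now unconstrained; take v4 = False.
So v1=F, v2=F, v3=T, v4=F, v5=F, v6=F, v7=F, v8=F, v9=F is a satisfying assignment.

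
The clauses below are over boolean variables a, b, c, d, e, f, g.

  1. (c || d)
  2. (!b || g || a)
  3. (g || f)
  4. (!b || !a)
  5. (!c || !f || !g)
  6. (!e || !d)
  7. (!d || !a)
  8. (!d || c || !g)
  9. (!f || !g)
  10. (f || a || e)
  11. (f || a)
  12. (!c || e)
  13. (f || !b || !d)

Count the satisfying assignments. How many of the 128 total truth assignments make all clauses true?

4

Satisfying assignments:
  a=F b=F c=F d=T e=F f=T g=F
  a=F b=F c=T d=F e=T f=T g=F
  a=T b=F c=T d=F e=T f=F g=T
  a=T b=F c=T d=F e=T f=T g=F
That's 4 in total.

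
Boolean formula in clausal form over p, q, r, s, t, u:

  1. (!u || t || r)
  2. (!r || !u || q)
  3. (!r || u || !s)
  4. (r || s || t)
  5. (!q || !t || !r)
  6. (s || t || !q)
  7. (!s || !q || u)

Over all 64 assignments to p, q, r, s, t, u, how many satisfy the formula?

22

Split on r, then q.
  r=1, q=1: remaining (p,s,t,u) ∈ {(0,1,0,1); (1,1,0,1)} — 2.
  r=1, q=0: remaining (p,s,t,u) ∈ {(0,0,0,0); (0,0,1,0); (1,0,0,0); (1,0,1,0)} — 4.
  r=0, q=1: p free; 3 ways for (s,t,u) × 2^1 = 6.
  r=0, q=0: p free; 5 ways for (s,t,u) × 2^1 = 10.
Total: 2 + 4 + 6 + 10 = 22.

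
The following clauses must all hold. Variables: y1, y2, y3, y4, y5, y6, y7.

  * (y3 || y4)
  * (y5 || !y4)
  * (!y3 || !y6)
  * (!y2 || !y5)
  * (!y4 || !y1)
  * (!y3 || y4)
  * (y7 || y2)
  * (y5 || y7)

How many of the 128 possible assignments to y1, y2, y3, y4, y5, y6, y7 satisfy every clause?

3

The models are:
  y1=F y2=F y3=F y4=T y5=T y6=F y7=T
  y1=F y2=F y3=F y4=T y5=T y6=T y7=T
  y1=F y2=F y3=T y4=T y5=T y6=F y7=T
Count: 3.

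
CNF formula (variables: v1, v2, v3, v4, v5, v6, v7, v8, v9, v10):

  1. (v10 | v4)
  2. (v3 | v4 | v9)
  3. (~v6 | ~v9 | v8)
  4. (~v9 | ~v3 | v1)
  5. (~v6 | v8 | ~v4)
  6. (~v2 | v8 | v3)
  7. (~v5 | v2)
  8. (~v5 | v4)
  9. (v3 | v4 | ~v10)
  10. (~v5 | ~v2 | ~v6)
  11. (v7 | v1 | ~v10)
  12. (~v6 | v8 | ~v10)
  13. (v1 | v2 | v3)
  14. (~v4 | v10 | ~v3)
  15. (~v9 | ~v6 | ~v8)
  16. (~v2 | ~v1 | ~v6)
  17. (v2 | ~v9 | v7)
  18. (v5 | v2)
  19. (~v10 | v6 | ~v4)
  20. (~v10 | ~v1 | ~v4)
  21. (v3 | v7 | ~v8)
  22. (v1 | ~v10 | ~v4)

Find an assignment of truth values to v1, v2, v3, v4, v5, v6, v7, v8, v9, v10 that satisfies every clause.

v1=False, v2=True, v3=False, v4=True, v5=False, v6=False, v7=True, v8=True, v9=True, v10=False

v7 occurs only positively in the remaining clauses — set v7 = True.
Branch on v1: take v1 = False.
Try v2 = True.
Try v3 = False.
  then v8 is forced to True.
For the remaining variables, v4 = True, v5 = False, v6 = False, v9 = True, v10 = False works.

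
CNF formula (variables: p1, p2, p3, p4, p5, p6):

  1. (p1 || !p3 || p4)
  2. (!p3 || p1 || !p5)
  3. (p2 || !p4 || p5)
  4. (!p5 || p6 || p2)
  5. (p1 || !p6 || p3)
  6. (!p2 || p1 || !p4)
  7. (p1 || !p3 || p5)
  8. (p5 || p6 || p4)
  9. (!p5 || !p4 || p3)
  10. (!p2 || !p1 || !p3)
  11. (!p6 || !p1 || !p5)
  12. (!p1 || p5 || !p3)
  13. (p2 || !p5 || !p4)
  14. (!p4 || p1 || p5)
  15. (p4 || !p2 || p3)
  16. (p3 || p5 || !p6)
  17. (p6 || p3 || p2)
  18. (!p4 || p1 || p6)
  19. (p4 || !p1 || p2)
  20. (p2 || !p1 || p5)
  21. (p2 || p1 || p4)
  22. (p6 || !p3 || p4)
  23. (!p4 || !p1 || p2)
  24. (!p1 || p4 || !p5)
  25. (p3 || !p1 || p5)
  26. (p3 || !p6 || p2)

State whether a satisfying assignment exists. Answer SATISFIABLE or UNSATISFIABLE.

UNSATISFIABLE

p1 = True:
  p5 = True:
    propagation gives p6=False, p2=True, p3=False, p4=False; an empty clause results — contradiction.
  p5 = False:
    propagation gives p3=False; an empty clause results — contradiction.
p1 = False:
  p4 = True:
    propagation gives p2=False, p5=True; an empty clause results — contradiction.
  p4 = False:
    propagation gives p3=False, p6=False, p5=True, p2=True; an empty clause results — contradiction.
Every branch closes, so no satisfying assignment exists.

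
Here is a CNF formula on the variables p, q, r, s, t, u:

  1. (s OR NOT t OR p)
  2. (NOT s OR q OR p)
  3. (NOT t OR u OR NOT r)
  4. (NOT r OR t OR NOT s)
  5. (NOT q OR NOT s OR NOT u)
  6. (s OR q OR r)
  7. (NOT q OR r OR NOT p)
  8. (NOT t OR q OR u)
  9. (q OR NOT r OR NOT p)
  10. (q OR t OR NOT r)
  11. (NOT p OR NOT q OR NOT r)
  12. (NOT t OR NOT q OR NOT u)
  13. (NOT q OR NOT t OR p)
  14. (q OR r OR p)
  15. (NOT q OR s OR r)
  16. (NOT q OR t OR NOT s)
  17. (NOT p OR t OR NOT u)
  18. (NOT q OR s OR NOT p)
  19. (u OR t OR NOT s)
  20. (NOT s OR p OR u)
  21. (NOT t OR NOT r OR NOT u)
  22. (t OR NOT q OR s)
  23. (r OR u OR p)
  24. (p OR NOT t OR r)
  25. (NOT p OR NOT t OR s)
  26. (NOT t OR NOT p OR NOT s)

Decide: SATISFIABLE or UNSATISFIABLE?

UNSATISFIABLE

q = True:
  t = True:
    propagation gives u=False, r=False, p=False; an empty clause results — contradiction.
  t = False:
    propagation gives s=False; an empty clause results — contradiction.
q = False:
  t = True:
    propagation gives u=True, r=False, s=True, p=True; an empty clause results — contradiction.
  t = False:
    propagation gives r=False, s=True, p=True, u=False; an empty clause results — contradiction.
Every branch closes, so no satisfying assignment exists.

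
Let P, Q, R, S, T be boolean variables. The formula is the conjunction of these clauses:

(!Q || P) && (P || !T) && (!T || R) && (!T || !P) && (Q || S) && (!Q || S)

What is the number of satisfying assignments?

6

The models are:
  P=0 Q=0 R=0 S=1 T=0
  P=0 Q=0 R=1 S=1 T=0
  P=1 Q=0 R=0 S=1 T=0
  P=1 Q=0 R=1 S=1 T=0
  P=1 Q=1 R=0 S=1 T=0
  P=1 Q=1 R=1 S=1 T=0
That's 6 in total.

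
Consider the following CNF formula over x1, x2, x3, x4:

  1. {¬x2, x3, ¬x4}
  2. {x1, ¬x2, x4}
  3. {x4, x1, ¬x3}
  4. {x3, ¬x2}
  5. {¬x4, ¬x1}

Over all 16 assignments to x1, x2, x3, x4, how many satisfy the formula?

7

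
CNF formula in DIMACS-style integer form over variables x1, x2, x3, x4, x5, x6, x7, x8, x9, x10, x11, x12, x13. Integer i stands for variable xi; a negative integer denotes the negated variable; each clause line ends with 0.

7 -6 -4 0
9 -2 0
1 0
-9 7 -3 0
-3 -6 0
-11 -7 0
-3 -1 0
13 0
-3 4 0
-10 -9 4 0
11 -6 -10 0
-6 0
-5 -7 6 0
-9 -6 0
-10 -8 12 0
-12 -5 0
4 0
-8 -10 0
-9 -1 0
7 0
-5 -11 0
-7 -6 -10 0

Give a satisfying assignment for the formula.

Unit propagation: (x1) forces x1 = True.
Unit propagation: (¬x3) forces x3 = False.
The clause (x13) is unit: x13 must be True.
(¬x6) is a unit clause, so x6 = False.
The clause (x4) is unit: x4 must be True.
The clause (¬x9) is unit: x9 must be False.
(¬x2) is a unit clause, so x2 = False.
Unit propagation: (x7) forces x7 = True.
The clause (¬x11) is unit: x11 must be False.
Unit propagation: (¬x5) forces x5 = False.
x8 occurs only negated in the remaining clauses — set x8 = False.
x10, x12 are now unconstrained; take x10 = True, x12 = False.

x1 = T, x2 = F, x3 = F, x4 = T, x5 = F, x6 = F, x7 = T, x8 = F, x9 = F, x10 = T, x11 = F, x12 = F, x13 = T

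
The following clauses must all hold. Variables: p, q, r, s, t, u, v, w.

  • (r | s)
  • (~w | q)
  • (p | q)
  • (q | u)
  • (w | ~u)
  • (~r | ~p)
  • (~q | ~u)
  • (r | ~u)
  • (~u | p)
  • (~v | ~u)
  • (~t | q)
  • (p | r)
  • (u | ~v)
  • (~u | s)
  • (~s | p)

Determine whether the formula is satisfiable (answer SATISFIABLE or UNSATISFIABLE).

SATISFIABLE

Pure literal: v appears only negated; assign v = False.
Set p = True and propagate.
  then r is forced to False.
  then s is forced to True.
  then u is forced to False.
  then q is forced to True.
t, w are now unconstrained; take t = True, w = False.
Every clause has at least one true literal under this assignment.
So p=1  q=1  r=0  s=1  t=1  u=0  v=0  w=0 is a satisfying assignment.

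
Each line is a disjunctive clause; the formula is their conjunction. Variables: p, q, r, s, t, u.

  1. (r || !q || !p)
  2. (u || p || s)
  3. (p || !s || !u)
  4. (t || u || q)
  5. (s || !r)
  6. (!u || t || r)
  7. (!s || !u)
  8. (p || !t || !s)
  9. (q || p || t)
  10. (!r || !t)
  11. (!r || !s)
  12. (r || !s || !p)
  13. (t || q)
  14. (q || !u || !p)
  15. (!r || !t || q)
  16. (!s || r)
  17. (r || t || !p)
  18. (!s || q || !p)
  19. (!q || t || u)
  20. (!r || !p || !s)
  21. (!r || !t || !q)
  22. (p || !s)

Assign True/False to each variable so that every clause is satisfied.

p = False  q = False  r = False  s = False  t = True  u = True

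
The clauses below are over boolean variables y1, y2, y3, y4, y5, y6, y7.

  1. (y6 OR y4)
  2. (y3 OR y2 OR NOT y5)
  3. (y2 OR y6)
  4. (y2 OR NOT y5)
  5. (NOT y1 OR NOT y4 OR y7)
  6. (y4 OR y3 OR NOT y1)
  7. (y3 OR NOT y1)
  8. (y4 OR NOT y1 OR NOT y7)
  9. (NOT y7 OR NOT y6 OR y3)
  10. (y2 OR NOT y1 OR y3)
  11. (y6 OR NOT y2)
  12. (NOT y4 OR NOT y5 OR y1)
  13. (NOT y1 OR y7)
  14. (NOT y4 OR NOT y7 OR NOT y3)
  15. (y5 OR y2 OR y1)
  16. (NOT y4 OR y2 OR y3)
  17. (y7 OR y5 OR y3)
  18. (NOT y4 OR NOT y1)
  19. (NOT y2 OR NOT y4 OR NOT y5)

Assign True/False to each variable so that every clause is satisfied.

y1 = False, y2 = True, y3 = True, y4 = False, y5 = False, y6 = True, y7 = False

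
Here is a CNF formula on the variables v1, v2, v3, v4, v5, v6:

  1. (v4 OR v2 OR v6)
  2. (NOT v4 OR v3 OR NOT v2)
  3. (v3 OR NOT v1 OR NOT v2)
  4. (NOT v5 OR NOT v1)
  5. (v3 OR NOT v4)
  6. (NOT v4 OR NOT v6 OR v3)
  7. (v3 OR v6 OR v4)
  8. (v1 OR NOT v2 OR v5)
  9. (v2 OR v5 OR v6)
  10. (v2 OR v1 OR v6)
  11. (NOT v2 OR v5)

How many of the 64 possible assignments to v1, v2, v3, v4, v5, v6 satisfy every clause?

14

Case analysis on v2 and v3:
  v2=1, v3=1: remaining (v1,v4,v5,v6) ∈ {(0,0,1,0); (0,0,1,1); (0,1,1,0); (0,1,1,1)} — 4.
  v2=1, v3=0: remaining (v1,v4,v5,v6) ∈ {(0,0,1,1)} — 1.
  v2=0, v3=1: v4 free; 3 ways for (v1,v5,v6) × 2^1 = 6.
  v2=0, v3=0: remaining (v1,v4,v5,v6) ∈ {(0,0,0,1); (0,0,1,1); (1,0,0,1)} — 3.
Total: 4 + 1 + 6 + 3 = 14.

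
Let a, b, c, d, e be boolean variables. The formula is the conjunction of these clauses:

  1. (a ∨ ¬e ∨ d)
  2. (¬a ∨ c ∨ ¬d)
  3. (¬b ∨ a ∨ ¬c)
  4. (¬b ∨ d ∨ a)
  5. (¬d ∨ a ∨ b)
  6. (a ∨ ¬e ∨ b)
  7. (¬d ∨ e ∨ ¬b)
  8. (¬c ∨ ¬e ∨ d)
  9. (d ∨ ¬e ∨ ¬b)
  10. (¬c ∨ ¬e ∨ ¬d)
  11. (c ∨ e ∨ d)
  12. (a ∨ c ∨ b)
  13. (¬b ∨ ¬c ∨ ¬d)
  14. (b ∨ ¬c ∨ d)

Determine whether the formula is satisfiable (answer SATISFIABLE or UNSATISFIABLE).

SATISFIABLE

Try a = False.
The remaining clauses are satisfied by b = True, c = False, d = True, e = True.
So a = False, b = True, c = False, d = True, e = True is a satisfying assignment.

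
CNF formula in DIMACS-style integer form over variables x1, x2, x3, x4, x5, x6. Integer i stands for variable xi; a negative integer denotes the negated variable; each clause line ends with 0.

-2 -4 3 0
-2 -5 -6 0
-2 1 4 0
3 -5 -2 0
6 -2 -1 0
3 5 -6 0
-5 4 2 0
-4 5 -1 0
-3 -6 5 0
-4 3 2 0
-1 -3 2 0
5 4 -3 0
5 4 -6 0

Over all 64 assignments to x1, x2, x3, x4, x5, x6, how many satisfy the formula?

7

The models are:
  x1=F x2=F x3=F x4=F x5=F x6=F
  x1=F x2=F x3=T x4=T x5=F x6=F
  x1=F x2=F x3=T x4=T x5=T x6=F
  x1=F x2=F x3=T x4=T x5=T x6=T
  x1=F x2=T x3=T x4=T x5=F x6=F
  x1=F x2=T x3=T x4=T x5=T x6=F
  x1=T x2=F x3=F x4=F x5=F x6=F
Count: 7.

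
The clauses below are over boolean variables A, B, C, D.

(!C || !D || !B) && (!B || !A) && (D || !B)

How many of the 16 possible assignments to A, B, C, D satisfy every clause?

Case analysis on B and D:
  B=T, D=T: remaining (A,C) ∈ {(F,F)} — 1.
  B=T, D=F: a clause becomes empty — 0.
  B=F, D=T: remaining (A,C) ∈ {(F,F); (F,T); (T,F); (T,T)} — 4.
  B=F, D=F: remaining (A,C) ∈ {(F,F); (F,T); (T,F); (T,T)} — 4.
Total: 1 + 0 + 4 + 4 = 9.

9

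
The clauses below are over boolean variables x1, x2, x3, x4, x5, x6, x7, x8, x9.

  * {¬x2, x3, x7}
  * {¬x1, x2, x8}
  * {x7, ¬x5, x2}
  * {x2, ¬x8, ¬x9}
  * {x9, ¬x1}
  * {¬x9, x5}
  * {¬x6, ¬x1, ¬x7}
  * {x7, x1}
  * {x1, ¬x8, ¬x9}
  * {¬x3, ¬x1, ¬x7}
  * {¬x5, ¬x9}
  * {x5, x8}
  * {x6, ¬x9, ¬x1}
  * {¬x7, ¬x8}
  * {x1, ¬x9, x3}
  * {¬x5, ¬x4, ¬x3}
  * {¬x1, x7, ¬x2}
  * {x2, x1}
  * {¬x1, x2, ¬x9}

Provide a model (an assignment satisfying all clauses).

x1=F, x2=T, x3=F, x4=F, x5=T, x6=F, x7=T, x8=F, x9=F

Check each clause:
  1. {x3, x7, ¬x2} — x7 is true.
  2. {x8, ¬x1, x2} — x2 is true.
  3. {x7, x2, ¬x5} — x2 is true.
  4. {¬x9, x2, ¬x8} — ¬x8 is true.
  5. {x9, ¬x1} — ¬x1 is true.
  6. {x5, ¬x9} — x5 is true.
  7. {¬x1, ¬x7, ¬x6} — ¬x6 is true.
  8. {x1, x7} — x7 is true.
  9. {¬x8, x1, ¬x9} — ¬x8 is true.
  10. {¬x7, ¬x1, ¬x3} — ¬x3 is true.
  11. {¬x9, ¬x5} — ¬x9 is true.
  12. {x8, x5} — x5 is true.
  13. {¬x9, ¬x1, x6} — ¬x9 is true.
  14. {¬x7, ¬x8} — ¬x8 is true.
  15. {x1, x3, ¬x9} — ¬x9 is true.
  16. {¬x3, ¬x4, ¬x5} — ¬x4 is true.
  17. {¬x2, ¬x1, x7} — ¬x1 is true.
  18. {x2, x1} — x2 is true.
  19. {x2, ¬x1, ¬x9} — x2 is true.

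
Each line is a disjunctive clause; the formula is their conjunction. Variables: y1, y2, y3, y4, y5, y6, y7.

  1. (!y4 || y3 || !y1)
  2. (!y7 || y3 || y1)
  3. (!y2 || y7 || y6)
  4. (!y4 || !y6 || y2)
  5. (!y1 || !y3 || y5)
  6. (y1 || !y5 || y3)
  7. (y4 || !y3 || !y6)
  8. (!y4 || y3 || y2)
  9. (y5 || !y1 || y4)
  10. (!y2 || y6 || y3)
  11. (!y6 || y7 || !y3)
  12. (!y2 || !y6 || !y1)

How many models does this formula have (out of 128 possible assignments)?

Case analysis on y3 and y1:
  y3=T, y1=T: y4 free; 3 ways for (y2,y5,y6,y7) × 2^1 = 6.
  y3=T, y1=F: y5 free; 7 ways for (y2,y4,y6,y7) × 2^1 = 14.
  y3=F, y1=T: remaining (y2,y4,y5,y6,y7) ∈ {(F,F,T,F,F); (F,F,T,F,T); (F,F,T,T,F); (F,F,T,T,T)} — 4.
  y3=F, y1=F: remaining (y2,y4,y5,y6,y7) ∈ {(F,F,F,F,F); (F,F,F,T,F); (T,F,F,T,F); (T,T,F,T,F)} — 4.
Total: 6 + 14 + 4 + 4 = 28.

28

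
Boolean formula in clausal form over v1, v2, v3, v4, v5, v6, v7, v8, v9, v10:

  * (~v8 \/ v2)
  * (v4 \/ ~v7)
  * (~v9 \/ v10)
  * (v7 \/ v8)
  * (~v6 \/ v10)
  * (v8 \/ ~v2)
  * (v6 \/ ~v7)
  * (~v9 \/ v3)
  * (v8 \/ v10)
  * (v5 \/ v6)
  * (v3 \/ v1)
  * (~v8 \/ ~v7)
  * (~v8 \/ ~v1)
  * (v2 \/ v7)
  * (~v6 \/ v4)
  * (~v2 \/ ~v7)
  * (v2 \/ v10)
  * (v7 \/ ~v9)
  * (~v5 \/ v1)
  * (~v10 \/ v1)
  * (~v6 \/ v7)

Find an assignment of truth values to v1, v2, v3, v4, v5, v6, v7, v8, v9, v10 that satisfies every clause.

v1=T, v2=F, v3=F, v4=T, v5=T, v6=T, v7=T, v8=F, v9=F, v10=T

Check each clause:
  1. (~v8 \/ v2) — ~v8 is true.
  2. (v4 \/ ~v7) — v4 is true.
  3. (v10 \/ ~v9) — v10 is true.
  4. (v8 \/ v7) — v7 is true.
  5. (v10 \/ ~v6) — v10 is true.
  6. (v8 \/ ~v2) — ~v2 is true.
  7. (~v7 \/ v6) — v6 is true.
  8. (v3 \/ ~v9) — ~v9 is true.
  9. (v8 \/ v10) — v10 is true.
  10. (v5 \/ v6) — v5 is true.
  11. (v1 \/ v3) — v1 is true.
  12. (~v7 \/ ~v8) — ~v8 is true.
  13. (~v1 \/ ~v8) — ~v8 is true.
  14. (v7 \/ v2) — v7 is true.
  15. (~v6 \/ v4) — v4 is true.
  16. (~v7 \/ ~v2) — ~v2 is true.
  17. (v2 \/ v10) — v10 is true.
  18. (v7 \/ ~v9) — v7 is true.
  19. (v1 \/ ~v5) — v1 is true.
  20. (~v10 \/ v1) — v1 is true.
  21. (~v6 \/ v7) — v7 is true.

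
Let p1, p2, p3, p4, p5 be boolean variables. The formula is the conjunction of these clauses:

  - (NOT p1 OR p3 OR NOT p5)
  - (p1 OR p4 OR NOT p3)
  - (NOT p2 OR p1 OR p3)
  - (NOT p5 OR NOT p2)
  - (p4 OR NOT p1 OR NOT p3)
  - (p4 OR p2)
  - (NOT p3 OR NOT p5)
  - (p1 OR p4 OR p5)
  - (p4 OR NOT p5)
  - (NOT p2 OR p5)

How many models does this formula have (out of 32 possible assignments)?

5

Satisfying assignments:
  p1=F p2=F p3=F p4=T p5=F
  p1=F p2=F p3=F p4=T p5=T
  p1=F p2=F p3=T p4=T p5=F
  p1=T p2=F p3=F p4=T p5=F
  p1=T p2=F p3=T p4=T p5=F
Count: 5.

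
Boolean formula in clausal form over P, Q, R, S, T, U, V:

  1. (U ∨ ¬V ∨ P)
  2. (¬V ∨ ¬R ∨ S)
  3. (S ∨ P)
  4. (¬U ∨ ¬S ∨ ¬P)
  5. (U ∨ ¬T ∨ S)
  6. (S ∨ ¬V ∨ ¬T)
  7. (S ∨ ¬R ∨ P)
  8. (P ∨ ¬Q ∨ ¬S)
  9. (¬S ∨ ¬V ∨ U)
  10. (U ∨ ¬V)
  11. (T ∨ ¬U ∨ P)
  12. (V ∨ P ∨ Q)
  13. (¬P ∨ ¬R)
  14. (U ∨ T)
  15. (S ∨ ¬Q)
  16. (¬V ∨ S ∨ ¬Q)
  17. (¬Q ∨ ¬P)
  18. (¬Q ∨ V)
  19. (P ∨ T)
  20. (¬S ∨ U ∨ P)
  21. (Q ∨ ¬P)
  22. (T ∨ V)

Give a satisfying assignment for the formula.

P = 0, Q = 0, R = 0, S = 1, T = 1, U = 1, V = 1

R occurs only negated in the remaining clauses — set R = False.
Try P = False.
  then S is forced to True.
  then Q is forced to False.
  then V is forced to True.
  then U is forced to True.
  then T is forced to True.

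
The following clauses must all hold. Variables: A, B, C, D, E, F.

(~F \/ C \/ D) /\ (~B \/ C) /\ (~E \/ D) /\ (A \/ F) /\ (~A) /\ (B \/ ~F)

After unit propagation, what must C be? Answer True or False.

True

(~A) is a unit clause: A = False.
(A \/ F): since A = False, the clause reduces to (F). F = True.
From (~F \/ B) and F = True: B = True.
From (~B \/ C) and B = True: C = True.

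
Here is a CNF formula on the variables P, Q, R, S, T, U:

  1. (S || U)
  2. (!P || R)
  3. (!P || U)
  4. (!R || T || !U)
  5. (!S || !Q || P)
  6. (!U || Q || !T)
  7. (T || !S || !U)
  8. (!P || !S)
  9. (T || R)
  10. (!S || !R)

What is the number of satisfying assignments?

Satisfying assignments:
  P=F Q=F R=F S=T T=T U=F
  P=F Q=T R=F S=F T=T U=T
  P=F Q=T R=T S=F T=T U=T
  P=T Q=T R=T S=F T=T U=T
Count: 4.

4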